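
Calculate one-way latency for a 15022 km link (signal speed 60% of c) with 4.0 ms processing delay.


Speed = 0.6 * 3e5 km/s = 180000 km/s
Propagation delay = 15022 / 180000 = 0.0835 s = 83.4556 ms
Processing delay = 4.0 ms
Total one-way latency = 87.4556 ms


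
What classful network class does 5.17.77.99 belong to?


First octet: 5
Binary: 00000101
0xxxxxxx -> Class A (1-126)
Class A, default mask 255.0.0.0 (/8)


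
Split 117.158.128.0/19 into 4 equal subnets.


New prefix = 19 + 2 = 21
Each subnet has 2048 addresses
  117.158.128.0/21
  117.158.136.0/21
  117.158.144.0/21
  117.158.152.0/21
Subnets: 117.158.128.0/21, 117.158.136.0/21, 117.158.144.0/21, 117.158.152.0/21


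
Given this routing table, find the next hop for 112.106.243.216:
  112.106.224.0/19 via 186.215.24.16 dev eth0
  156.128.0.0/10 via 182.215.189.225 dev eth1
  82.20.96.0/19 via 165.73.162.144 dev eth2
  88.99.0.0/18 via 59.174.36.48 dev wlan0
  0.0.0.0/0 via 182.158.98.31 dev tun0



Longest prefix match for 112.106.243.216:
  /19 112.106.224.0: MATCH
  /10 156.128.0.0: no
  /19 82.20.96.0: no
  /18 88.99.0.0: no
  /0 0.0.0.0: MATCH
Selected: next-hop 186.215.24.16 via eth0 (matched /19)


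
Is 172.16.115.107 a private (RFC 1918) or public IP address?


RFC 1918 private ranges:
  10.0.0.0/8 (10.0.0.0 - 10.255.255.255)
  172.16.0.0/12 (172.16.0.0 - 172.31.255.255)
  192.168.0.0/16 (192.168.0.0 - 192.168.255.255)
Private (in 172.16.0.0/12)


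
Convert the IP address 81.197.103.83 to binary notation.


81 = 01010001
197 = 11000101
103 = 01100111
83 = 01010011
Binary: 01010001.11000101.01100111.01010011


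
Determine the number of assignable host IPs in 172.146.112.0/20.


Host bits = 32 - 20 = 12
Total addresses = 2^12 = 4096
Usable = total - 2 (network and broadcast)
Usable hosts: 4094


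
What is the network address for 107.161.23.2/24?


IP:   01101011.10100001.00010111.00000010
Mask: 11111111.11111111.11111111.00000000
AND operation:
Net:  01101011.10100001.00010111.00000000
Network: 107.161.23.0/24


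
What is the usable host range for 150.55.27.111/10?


Network: 150.0.0.0
Broadcast: 150.63.255.255
First usable = network + 1
Last usable = broadcast - 1
Range: 150.0.0.1 to 150.63.255.254


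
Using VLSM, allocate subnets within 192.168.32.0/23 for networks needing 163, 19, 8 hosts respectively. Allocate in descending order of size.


163 hosts -> /24 (254 usable): 192.168.32.0/24
19 hosts -> /27 (30 usable): 192.168.33.0/27
8 hosts -> /28 (14 usable): 192.168.33.32/28
Allocation: 192.168.32.0/24 (163 hosts, 254 usable); 192.168.33.0/27 (19 hosts, 30 usable); 192.168.33.32/28 (8 hosts, 14 usable)


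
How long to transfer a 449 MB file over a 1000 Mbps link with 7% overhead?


Effective throughput = 1000 * (1 - 7/100) = 930.0 Mbps
File size in Mb = 449 * 8 = 3592 Mb
Time = 3592 / 930.0
Time = 3.8624 seconds


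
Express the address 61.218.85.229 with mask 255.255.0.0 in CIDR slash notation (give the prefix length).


Binary: 11111111.11111111.00000000.00000000
Count leading 1s
Prefix: /16


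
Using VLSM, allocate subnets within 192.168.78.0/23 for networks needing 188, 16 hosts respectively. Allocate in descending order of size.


188 hosts -> /24 (254 usable): 192.168.78.0/24
16 hosts -> /27 (30 usable): 192.168.79.0/27
Allocation: 192.168.78.0/24 (188 hosts, 254 usable); 192.168.79.0/27 (16 hosts, 30 usable)


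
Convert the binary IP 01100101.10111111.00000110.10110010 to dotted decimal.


01100101 = 101
10111111 = 191
00000110 = 6
10110010 = 178
IP: 101.191.6.178


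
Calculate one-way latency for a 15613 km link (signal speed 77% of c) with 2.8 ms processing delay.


Speed = 0.77 * 3e5 km/s = 231000 km/s
Propagation delay = 15613 / 231000 = 0.0676 s = 67.5887 ms
Processing delay = 2.8 ms
Total one-way latency = 70.3887 ms


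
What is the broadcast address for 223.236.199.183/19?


Network: 223.236.192.0/19
Host bits = 13
Set all host bits to 1:
Broadcast: 223.236.223.255


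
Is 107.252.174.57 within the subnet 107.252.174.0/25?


Subnet network: 107.252.174.0
Test IP AND mask: 107.252.174.0
Yes, 107.252.174.57 is in 107.252.174.0/25


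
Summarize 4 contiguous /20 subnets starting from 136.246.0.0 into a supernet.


Original prefix: /20
Number of subnets: 4 = 2^2
New prefix = 20 - 2 = 18
Supernet: 136.246.0.0/18


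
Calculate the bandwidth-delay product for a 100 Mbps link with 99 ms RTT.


BDP = bandwidth * RTT
= 100 Mbps * 99 ms
= 100 * 1e6 * 99 / 1000 bits
= 9900000 bits
= 1237500 bytes
= 1208.4961 KB
BDP = 9900000 bits (1237500 bytes)


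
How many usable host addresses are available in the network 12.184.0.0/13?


Host bits = 32 - 13 = 19
Total addresses = 2^19 = 524288
Usable = total - 2 (network and broadcast)
Usable hosts: 524286


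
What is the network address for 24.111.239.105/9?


IP:   00011000.01101111.11101111.01101001
Mask: 11111111.10000000.00000000.00000000
AND operation:
Net:  00011000.00000000.00000000.00000000
Network: 24.0.0.0/9


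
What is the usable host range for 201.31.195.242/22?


Network: 201.31.192.0
Broadcast: 201.31.195.255
First usable = network + 1
Last usable = broadcast - 1
Range: 201.31.192.1 to 201.31.195.254


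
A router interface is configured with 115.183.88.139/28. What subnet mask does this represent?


/28 means 28 network bits, 4 host bits
Binary: 11111111111111111111111111110000
Mask: 255.255.255.240


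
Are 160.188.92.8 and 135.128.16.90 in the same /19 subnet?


Mask: 255.255.224.0
160.188.92.8 AND mask = 160.188.64.0
135.128.16.90 AND mask = 135.128.0.0
No, different subnets (160.188.64.0 vs 135.128.0.0)


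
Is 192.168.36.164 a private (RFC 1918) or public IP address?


RFC 1918 private ranges:
  10.0.0.0/8 (10.0.0.0 - 10.255.255.255)
  172.16.0.0/12 (172.16.0.0 - 172.31.255.255)
  192.168.0.0/16 (192.168.0.0 - 192.168.255.255)
Private (in 192.168.0.0/16)


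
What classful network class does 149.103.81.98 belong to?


First octet: 149
Binary: 10010101
10xxxxxx -> Class B (128-191)
Class B, default mask 255.255.0.0 (/16)


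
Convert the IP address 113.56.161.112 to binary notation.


113 = 01110001
56 = 00111000
161 = 10100001
112 = 01110000
Binary: 01110001.00111000.10100001.01110000


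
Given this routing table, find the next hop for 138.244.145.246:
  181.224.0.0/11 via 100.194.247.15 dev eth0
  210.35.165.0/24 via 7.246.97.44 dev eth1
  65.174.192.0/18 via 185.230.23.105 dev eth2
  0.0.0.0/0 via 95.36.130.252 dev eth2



Longest prefix match for 138.244.145.246:
  /11 181.224.0.0: no
  /24 210.35.165.0: no
  /18 65.174.192.0: no
  /0 0.0.0.0: MATCH
Selected: next-hop 95.36.130.252 via eth2 (matched /0)


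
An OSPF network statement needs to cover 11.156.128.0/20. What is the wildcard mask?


Subnet mask: 255.255.240.0
Wildcard = 255.255.255.255 - subnet mask
255 - 255 = 0
255 - 255 = 0
255 - 240 = 15
255 - 0 = 255
Wildcard: 0.0.15.255


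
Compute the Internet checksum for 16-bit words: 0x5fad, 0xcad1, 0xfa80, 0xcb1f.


Sum all words (with carry folding):
+ 0x5fad = 0x5fad
+ 0xcad1 = 0x2a7f
+ 0xfa80 = 0x2500
+ 0xcb1f = 0xf01f
One's complement: ~0xf01f
Checksum = 0x0fe0


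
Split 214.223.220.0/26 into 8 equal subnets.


New prefix = 26 + 3 = 29
Each subnet has 8 addresses
  214.223.220.0/29
  214.223.220.8/29
  214.223.220.16/29
  214.223.220.24/29
  214.223.220.32/29
  214.223.220.40/29
  214.223.220.48/29
  214.223.220.56/29
Subnets: 214.223.220.0/29, 214.223.220.8/29, 214.223.220.16/29, 214.223.220.24/29, 214.223.220.32/29, 214.223.220.40/29, 214.223.220.48/29, 214.223.220.56/29


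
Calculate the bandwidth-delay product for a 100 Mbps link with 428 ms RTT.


BDP = bandwidth * RTT
= 100 Mbps * 428 ms
= 100 * 1e6 * 428 / 1000 bits
= 42800000 bits
= 5350000 bytes
= 5224.6094 KB
BDP = 42800000 bits (5350000 bytes)


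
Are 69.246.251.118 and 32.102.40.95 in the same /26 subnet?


Mask: 255.255.255.192
69.246.251.118 AND mask = 69.246.251.64
32.102.40.95 AND mask = 32.102.40.64
No, different subnets (69.246.251.64 vs 32.102.40.64)


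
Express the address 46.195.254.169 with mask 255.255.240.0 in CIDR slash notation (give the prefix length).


Binary: 11111111.11111111.11110000.00000000
Count leading 1s
Prefix: /20


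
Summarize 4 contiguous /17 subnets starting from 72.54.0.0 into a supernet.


Original prefix: /17
Number of subnets: 4 = 2^2
New prefix = 17 - 2 = 15
Supernet: 72.54.0.0/15


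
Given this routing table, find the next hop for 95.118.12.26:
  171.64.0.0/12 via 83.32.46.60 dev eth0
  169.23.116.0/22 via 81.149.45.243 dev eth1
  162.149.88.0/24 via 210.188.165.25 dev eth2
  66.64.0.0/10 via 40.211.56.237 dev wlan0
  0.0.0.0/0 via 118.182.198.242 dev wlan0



Longest prefix match for 95.118.12.26:
  /12 171.64.0.0: no
  /22 169.23.116.0: no
  /24 162.149.88.0: no
  /10 66.64.0.0: no
  /0 0.0.0.0: MATCH
Selected: next-hop 118.182.198.242 via wlan0 (matched /0)


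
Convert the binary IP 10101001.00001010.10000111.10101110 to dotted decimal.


10101001 = 169
00001010 = 10
10000111 = 135
10101110 = 174
IP: 169.10.135.174


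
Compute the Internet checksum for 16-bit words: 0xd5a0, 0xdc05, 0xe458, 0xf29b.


Sum all words (with carry folding):
+ 0xd5a0 = 0xd5a0
+ 0xdc05 = 0xb1a6
+ 0xe458 = 0x95ff
+ 0xf29b = 0x889b
One's complement: ~0x889b
Checksum = 0x7764


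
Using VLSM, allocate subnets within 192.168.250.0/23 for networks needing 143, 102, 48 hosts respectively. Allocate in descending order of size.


143 hosts -> /24 (254 usable): 192.168.250.0/24
102 hosts -> /25 (126 usable): 192.168.251.0/25
48 hosts -> /26 (62 usable): 192.168.251.128/26
Allocation: 192.168.250.0/24 (143 hosts, 254 usable); 192.168.251.0/25 (102 hosts, 126 usable); 192.168.251.128/26 (48 hosts, 62 usable)


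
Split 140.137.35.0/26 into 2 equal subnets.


New prefix = 26 + 1 = 27
Each subnet has 32 addresses
  140.137.35.0/27
  140.137.35.32/27
Subnets: 140.137.35.0/27, 140.137.35.32/27


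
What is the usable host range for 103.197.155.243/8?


Network: 103.0.0.0
Broadcast: 103.255.255.255
First usable = network + 1
Last usable = broadcast - 1
Range: 103.0.0.1 to 103.255.255.254


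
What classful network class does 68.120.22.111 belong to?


First octet: 68
Binary: 01000100
0xxxxxxx -> Class A (1-126)
Class A, default mask 255.0.0.0 (/8)


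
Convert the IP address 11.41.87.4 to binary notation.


11 = 00001011
41 = 00101001
87 = 01010111
4 = 00000100
Binary: 00001011.00101001.01010111.00000100


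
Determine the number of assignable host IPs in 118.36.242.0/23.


Host bits = 32 - 23 = 9
Total addresses = 2^9 = 512
Usable = total - 2 (network and broadcast)
Usable hosts: 510


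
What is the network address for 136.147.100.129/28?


IP:   10001000.10010011.01100100.10000001
Mask: 11111111.11111111.11111111.11110000
AND operation:
Net:  10001000.10010011.01100100.10000000
Network: 136.147.100.128/28


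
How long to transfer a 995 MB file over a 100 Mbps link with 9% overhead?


Effective throughput = 100 * (1 - 9/100) = 91 Mbps
File size in Mb = 995 * 8 = 7960 Mb
Time = 7960 / 91
Time = 87.4725 seconds


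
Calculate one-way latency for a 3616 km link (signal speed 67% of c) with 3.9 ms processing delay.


Speed = 0.67 * 3e5 km/s = 201000 km/s
Propagation delay = 3616 / 201000 = 0.018 s = 17.99 ms
Processing delay = 3.9 ms
Total one-way latency = 21.89 ms


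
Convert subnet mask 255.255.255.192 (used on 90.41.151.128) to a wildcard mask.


Subnet mask: 255.255.255.192
Wildcard = 255.255.255.255 - subnet mask
255 - 255 = 0
255 - 255 = 0
255 - 255 = 0
255 - 192 = 63
Wildcard: 0.0.0.63


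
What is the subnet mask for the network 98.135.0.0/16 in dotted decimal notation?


/16 means 16 network bits, 16 host bits
Binary: 11111111111111110000000000000000
Mask: 255.255.0.0


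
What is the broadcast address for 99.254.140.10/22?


Network: 99.254.140.0/22
Host bits = 10
Set all host bits to 1:
Broadcast: 99.254.143.255


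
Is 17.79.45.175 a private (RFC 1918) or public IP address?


RFC 1918 private ranges:
  10.0.0.0/8 (10.0.0.0 - 10.255.255.255)
  172.16.0.0/12 (172.16.0.0 - 172.31.255.255)
  192.168.0.0/16 (192.168.0.0 - 192.168.255.255)
Public (not in any RFC 1918 range)


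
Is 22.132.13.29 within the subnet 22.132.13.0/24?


Subnet network: 22.132.13.0
Test IP AND mask: 22.132.13.0
Yes, 22.132.13.29 is in 22.132.13.0/24


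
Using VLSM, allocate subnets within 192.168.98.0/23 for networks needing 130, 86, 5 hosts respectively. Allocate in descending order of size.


130 hosts -> /24 (254 usable): 192.168.98.0/24
86 hosts -> /25 (126 usable): 192.168.99.0/25
5 hosts -> /29 (6 usable): 192.168.99.128/29
Allocation: 192.168.98.0/24 (130 hosts, 254 usable); 192.168.99.0/25 (86 hosts, 126 usable); 192.168.99.128/29 (5 hosts, 6 usable)


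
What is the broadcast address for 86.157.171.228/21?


Network: 86.157.168.0/21
Host bits = 11
Set all host bits to 1:
Broadcast: 86.157.175.255


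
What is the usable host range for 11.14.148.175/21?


Network: 11.14.144.0
Broadcast: 11.14.151.255
First usable = network + 1
Last usable = broadcast - 1
Range: 11.14.144.1 to 11.14.151.254


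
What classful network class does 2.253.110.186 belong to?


First octet: 2
Binary: 00000010
0xxxxxxx -> Class A (1-126)
Class A, default mask 255.0.0.0 (/8)


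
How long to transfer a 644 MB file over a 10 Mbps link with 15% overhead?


Effective throughput = 10 * (1 - 15/100) = 8.5 Mbps
File size in Mb = 644 * 8 = 5152 Mb
Time = 5152 / 8.5
Time = 606.1176 seconds


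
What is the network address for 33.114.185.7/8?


IP:   00100001.01110010.10111001.00000111
Mask: 11111111.00000000.00000000.00000000
AND operation:
Net:  00100001.00000000.00000000.00000000
Network: 33.0.0.0/8


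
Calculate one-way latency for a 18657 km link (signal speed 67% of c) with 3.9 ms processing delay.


Speed = 0.67 * 3e5 km/s = 201000 km/s
Propagation delay = 18657 / 201000 = 0.0928 s = 92.8209 ms
Processing delay = 3.9 ms
Total one-way latency = 96.7209 ms


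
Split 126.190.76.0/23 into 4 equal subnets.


New prefix = 23 + 2 = 25
Each subnet has 128 addresses
  126.190.76.0/25
  126.190.76.128/25
  126.190.77.0/25
  126.190.77.128/25
Subnets: 126.190.76.0/25, 126.190.76.128/25, 126.190.77.0/25, 126.190.77.128/25


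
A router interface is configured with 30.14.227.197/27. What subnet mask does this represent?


/27 means 27 network bits, 5 host bits
Binary: 11111111111111111111111111100000
Mask: 255.255.255.224


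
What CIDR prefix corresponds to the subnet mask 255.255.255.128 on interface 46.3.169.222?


Binary: 11111111.11111111.11111111.10000000
Count leading 1s
Prefix: /25


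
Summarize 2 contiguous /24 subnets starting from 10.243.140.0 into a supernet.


Original prefix: /24
Number of subnets: 2 = 2^1
New prefix = 24 - 1 = 23
Supernet: 10.243.140.0/23


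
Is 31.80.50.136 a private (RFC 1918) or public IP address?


RFC 1918 private ranges:
  10.0.0.0/8 (10.0.0.0 - 10.255.255.255)
  172.16.0.0/12 (172.16.0.0 - 172.31.255.255)
  192.168.0.0/16 (192.168.0.0 - 192.168.255.255)
Public (not in any RFC 1918 range)


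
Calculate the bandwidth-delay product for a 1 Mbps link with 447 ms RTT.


BDP = bandwidth * RTT
= 1 Mbps * 447 ms
= 1 * 1e6 * 447 / 1000 bits
= 447000 bits
= 55875 bytes
= 54.5654 KB
BDP = 447000 bits (55875 bytes)


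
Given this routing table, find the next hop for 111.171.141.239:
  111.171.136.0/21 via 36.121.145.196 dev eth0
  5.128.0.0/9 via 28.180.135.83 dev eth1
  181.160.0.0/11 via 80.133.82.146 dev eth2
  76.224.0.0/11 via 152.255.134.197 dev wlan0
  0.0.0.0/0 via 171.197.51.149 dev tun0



Longest prefix match for 111.171.141.239:
  /21 111.171.136.0: MATCH
  /9 5.128.0.0: no
  /11 181.160.0.0: no
  /11 76.224.0.0: no
  /0 0.0.0.0: MATCH
Selected: next-hop 36.121.145.196 via eth0 (matched /21)


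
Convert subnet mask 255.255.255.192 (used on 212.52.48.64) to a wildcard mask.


Subnet mask: 255.255.255.192
Wildcard = 255.255.255.255 - subnet mask
255 - 255 = 0
255 - 255 = 0
255 - 255 = 0
255 - 192 = 63
Wildcard: 0.0.0.63


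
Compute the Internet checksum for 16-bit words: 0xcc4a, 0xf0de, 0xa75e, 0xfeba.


Sum all words (with carry folding):
+ 0xcc4a = 0xcc4a
+ 0xf0de = 0xbd29
+ 0xa75e = 0x6488
+ 0xfeba = 0x6343
One's complement: ~0x6343
Checksum = 0x9cbc


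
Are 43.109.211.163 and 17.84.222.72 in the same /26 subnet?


Mask: 255.255.255.192
43.109.211.163 AND mask = 43.109.211.128
17.84.222.72 AND mask = 17.84.222.64
No, different subnets (43.109.211.128 vs 17.84.222.64)


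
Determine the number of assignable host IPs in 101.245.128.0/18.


Host bits = 32 - 18 = 14
Total addresses = 2^14 = 16384
Usable = total - 2 (network and broadcast)
Usable hosts: 16382


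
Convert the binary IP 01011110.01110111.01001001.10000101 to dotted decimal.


01011110 = 94
01110111 = 119
01001001 = 73
10000101 = 133
IP: 94.119.73.133


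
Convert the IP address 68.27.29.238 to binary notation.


68 = 01000100
27 = 00011011
29 = 00011101
238 = 11101110
Binary: 01000100.00011011.00011101.11101110


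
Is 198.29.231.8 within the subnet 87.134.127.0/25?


Subnet network: 87.134.127.0
Test IP AND mask: 198.29.231.0
No, 198.29.231.8 is not in 87.134.127.0/25


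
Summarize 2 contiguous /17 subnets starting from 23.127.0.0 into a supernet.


Original prefix: /17
Number of subnets: 2 = 2^1
New prefix = 17 - 1 = 16
Supernet: 23.127.0.0/16


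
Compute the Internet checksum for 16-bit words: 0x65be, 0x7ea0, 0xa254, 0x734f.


Sum all words (with carry folding):
+ 0x65be = 0x65be
+ 0x7ea0 = 0xe45e
+ 0xa254 = 0x86b3
+ 0x734f = 0xfa02
One's complement: ~0xfa02
Checksum = 0x05fd


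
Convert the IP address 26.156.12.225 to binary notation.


26 = 00011010
156 = 10011100
12 = 00001100
225 = 11100001
Binary: 00011010.10011100.00001100.11100001


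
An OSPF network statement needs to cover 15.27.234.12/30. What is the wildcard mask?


Subnet mask: 255.255.255.252
Wildcard = 255.255.255.255 - subnet mask
255 - 255 = 0
255 - 255 = 0
255 - 255 = 0
255 - 252 = 3
Wildcard: 0.0.0.3


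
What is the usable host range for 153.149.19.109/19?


Network: 153.149.0.0
Broadcast: 153.149.31.255
First usable = network + 1
Last usable = broadcast - 1
Range: 153.149.0.1 to 153.149.31.254


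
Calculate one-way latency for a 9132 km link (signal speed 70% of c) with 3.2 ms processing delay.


Speed = 0.7 * 3e5 km/s = 210000 km/s
Propagation delay = 9132 / 210000 = 0.0435 s = 43.4857 ms
Processing delay = 3.2 ms
Total one-way latency = 46.6857 ms


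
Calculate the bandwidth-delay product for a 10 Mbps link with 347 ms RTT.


BDP = bandwidth * RTT
= 10 Mbps * 347 ms
= 10 * 1e6 * 347 / 1000 bits
= 3470000 bits
= 433750 bytes
= 423.584 KB
BDP = 3470000 bits (433750 bytes)


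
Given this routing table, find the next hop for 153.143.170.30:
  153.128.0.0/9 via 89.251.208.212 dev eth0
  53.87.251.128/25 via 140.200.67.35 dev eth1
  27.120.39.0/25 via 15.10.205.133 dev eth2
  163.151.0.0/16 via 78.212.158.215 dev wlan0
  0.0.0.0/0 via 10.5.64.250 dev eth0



Longest prefix match for 153.143.170.30:
  /9 153.128.0.0: MATCH
  /25 53.87.251.128: no
  /25 27.120.39.0: no
  /16 163.151.0.0: no
  /0 0.0.0.0: MATCH
Selected: next-hop 89.251.208.212 via eth0 (matched /9)


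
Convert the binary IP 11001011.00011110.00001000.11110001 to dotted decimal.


11001011 = 203
00011110 = 30
00001000 = 8
11110001 = 241
IP: 203.30.8.241


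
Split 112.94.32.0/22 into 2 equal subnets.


New prefix = 22 + 1 = 23
Each subnet has 512 addresses
  112.94.32.0/23
  112.94.34.0/23
Subnets: 112.94.32.0/23, 112.94.34.0/23


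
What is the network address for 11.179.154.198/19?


IP:   00001011.10110011.10011010.11000110
Mask: 11111111.11111111.11100000.00000000
AND operation:
Net:  00001011.10110011.10000000.00000000
Network: 11.179.128.0/19


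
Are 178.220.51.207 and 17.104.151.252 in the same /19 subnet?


Mask: 255.255.224.0
178.220.51.207 AND mask = 178.220.32.0
17.104.151.252 AND mask = 17.104.128.0
No, different subnets (178.220.32.0 vs 17.104.128.0)


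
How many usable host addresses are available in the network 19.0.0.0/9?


Host bits = 32 - 9 = 23
Total addresses = 2^23 = 8388608
Usable = total - 2 (network and broadcast)
Usable hosts: 8388606


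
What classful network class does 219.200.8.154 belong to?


First octet: 219
Binary: 11011011
110xxxxx -> Class C (192-223)
Class C, default mask 255.255.255.0 (/24)


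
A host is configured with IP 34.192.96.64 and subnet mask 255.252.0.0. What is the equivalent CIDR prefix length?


Binary: 11111111.11111100.00000000.00000000
Count leading 1s
Prefix: /14


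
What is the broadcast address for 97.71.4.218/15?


Network: 97.70.0.0/15
Host bits = 17
Set all host bits to 1:
Broadcast: 97.71.255.255


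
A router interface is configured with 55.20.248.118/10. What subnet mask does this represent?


/10 means 10 network bits, 22 host bits
Binary: 11111111110000000000000000000000
Mask: 255.192.0.0


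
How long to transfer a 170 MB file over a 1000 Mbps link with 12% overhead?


Effective throughput = 1000 * (1 - 12/100) = 880 Mbps
File size in Mb = 170 * 8 = 1360 Mb
Time = 1360 / 880
Time = 1.5455 seconds


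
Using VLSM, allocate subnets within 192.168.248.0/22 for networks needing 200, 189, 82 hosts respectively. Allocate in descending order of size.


200 hosts -> /24 (254 usable): 192.168.248.0/24
189 hosts -> /24 (254 usable): 192.168.249.0/24
82 hosts -> /25 (126 usable): 192.168.250.0/25
Allocation: 192.168.248.0/24 (200 hosts, 254 usable); 192.168.249.0/24 (189 hosts, 254 usable); 192.168.250.0/25 (82 hosts, 126 usable)


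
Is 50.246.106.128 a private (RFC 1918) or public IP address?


RFC 1918 private ranges:
  10.0.0.0/8 (10.0.0.0 - 10.255.255.255)
  172.16.0.0/12 (172.16.0.0 - 172.31.255.255)
  192.168.0.0/16 (192.168.0.0 - 192.168.255.255)
Public (not in any RFC 1918 range)


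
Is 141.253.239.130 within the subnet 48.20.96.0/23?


Subnet network: 48.20.96.0
Test IP AND mask: 141.253.238.0
No, 141.253.239.130 is not in 48.20.96.0/23


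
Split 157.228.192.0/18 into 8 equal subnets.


New prefix = 18 + 3 = 21
Each subnet has 2048 addresses
  157.228.192.0/21
  157.228.200.0/21
  157.228.208.0/21
  157.228.216.0/21
  157.228.224.0/21
  157.228.232.0/21
  157.228.240.0/21
  157.228.248.0/21
Subnets: 157.228.192.0/21, 157.228.200.0/21, 157.228.208.0/21, 157.228.216.0/21, 157.228.224.0/21, 157.228.232.0/21, 157.228.240.0/21, 157.228.248.0/21


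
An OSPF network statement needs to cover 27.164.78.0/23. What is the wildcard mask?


Subnet mask: 255.255.254.0
Wildcard = 255.255.255.255 - subnet mask
255 - 255 = 0
255 - 255 = 0
255 - 254 = 1
255 - 0 = 255
Wildcard: 0.0.1.255


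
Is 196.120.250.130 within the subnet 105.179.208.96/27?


Subnet network: 105.179.208.96
Test IP AND mask: 196.120.250.128
No, 196.120.250.130 is not in 105.179.208.96/27


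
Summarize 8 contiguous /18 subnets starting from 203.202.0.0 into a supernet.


Original prefix: /18
Number of subnets: 8 = 2^3
New prefix = 18 - 3 = 15
Supernet: 203.202.0.0/15


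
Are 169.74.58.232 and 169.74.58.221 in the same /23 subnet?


Mask: 255.255.254.0
169.74.58.232 AND mask = 169.74.58.0
169.74.58.221 AND mask = 169.74.58.0
Yes, same subnet (169.74.58.0)


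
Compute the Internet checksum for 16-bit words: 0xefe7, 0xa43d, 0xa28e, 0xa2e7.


Sum all words (with carry folding):
+ 0xefe7 = 0xefe7
+ 0xa43d = 0x9425
+ 0xa28e = 0x36b4
+ 0xa2e7 = 0xd99b
One's complement: ~0xd99b
Checksum = 0x2664


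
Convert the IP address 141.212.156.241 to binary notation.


141 = 10001101
212 = 11010100
156 = 10011100
241 = 11110001
Binary: 10001101.11010100.10011100.11110001


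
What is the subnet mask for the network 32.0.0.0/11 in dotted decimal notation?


/11 means 11 network bits, 21 host bits
Binary: 11111111111000000000000000000000
Mask: 255.224.0.0


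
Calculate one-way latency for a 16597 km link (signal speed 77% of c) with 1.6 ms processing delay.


Speed = 0.77 * 3e5 km/s = 231000 km/s
Propagation delay = 16597 / 231000 = 0.0718 s = 71.8485 ms
Processing delay = 1.6 ms
Total one-way latency = 73.4485 ms


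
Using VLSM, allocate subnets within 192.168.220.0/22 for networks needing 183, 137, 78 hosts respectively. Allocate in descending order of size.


183 hosts -> /24 (254 usable): 192.168.220.0/24
137 hosts -> /24 (254 usable): 192.168.221.0/24
78 hosts -> /25 (126 usable): 192.168.222.0/25
Allocation: 192.168.220.0/24 (183 hosts, 254 usable); 192.168.221.0/24 (137 hosts, 254 usable); 192.168.222.0/25 (78 hosts, 126 usable)


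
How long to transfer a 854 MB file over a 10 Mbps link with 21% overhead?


Effective throughput = 10 * (1 - 21/100) = 7.9 Mbps
File size in Mb = 854 * 8 = 6832 Mb
Time = 6832 / 7.9
Time = 864.8101 seconds


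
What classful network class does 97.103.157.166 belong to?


First octet: 97
Binary: 01100001
0xxxxxxx -> Class A (1-126)
Class A, default mask 255.0.0.0 (/8)


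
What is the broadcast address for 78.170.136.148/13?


Network: 78.168.0.0/13
Host bits = 19
Set all host bits to 1:
Broadcast: 78.175.255.255


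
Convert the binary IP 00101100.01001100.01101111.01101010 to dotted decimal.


00101100 = 44
01001100 = 76
01101111 = 111
01101010 = 106
IP: 44.76.111.106


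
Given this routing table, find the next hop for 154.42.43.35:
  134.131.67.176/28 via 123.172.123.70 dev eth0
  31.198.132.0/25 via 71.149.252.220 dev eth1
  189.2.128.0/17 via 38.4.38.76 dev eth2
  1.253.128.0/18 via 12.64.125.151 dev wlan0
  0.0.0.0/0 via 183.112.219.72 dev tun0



Longest prefix match for 154.42.43.35:
  /28 134.131.67.176: no
  /25 31.198.132.0: no
  /17 189.2.128.0: no
  /18 1.253.128.0: no
  /0 0.0.0.0: MATCH
Selected: next-hop 183.112.219.72 via tun0 (matched /0)


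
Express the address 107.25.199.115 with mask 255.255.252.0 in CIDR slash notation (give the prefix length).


Binary: 11111111.11111111.11111100.00000000
Count leading 1s
Prefix: /22


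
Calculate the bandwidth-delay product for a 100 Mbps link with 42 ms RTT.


BDP = bandwidth * RTT
= 100 Mbps * 42 ms
= 100 * 1e6 * 42 / 1000 bits
= 4200000 bits
= 525000 bytes
= 512.6953 KB
BDP = 4200000 bits (525000 bytes)


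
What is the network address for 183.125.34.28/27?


IP:   10110111.01111101.00100010.00011100
Mask: 11111111.11111111.11111111.11100000
AND operation:
Net:  10110111.01111101.00100010.00000000
Network: 183.125.34.0/27


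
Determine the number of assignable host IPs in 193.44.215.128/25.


Host bits = 32 - 25 = 7
Total addresses = 2^7 = 128
Usable = total - 2 (network and broadcast)
Usable hosts: 126


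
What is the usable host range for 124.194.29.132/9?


Network: 124.128.0.0
Broadcast: 124.255.255.255
First usable = network + 1
Last usable = broadcast - 1
Range: 124.128.0.1 to 124.255.255.254


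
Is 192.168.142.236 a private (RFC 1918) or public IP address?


RFC 1918 private ranges:
  10.0.0.0/8 (10.0.0.0 - 10.255.255.255)
  172.16.0.0/12 (172.16.0.0 - 172.31.255.255)
  192.168.0.0/16 (192.168.0.0 - 192.168.255.255)
Private (in 192.168.0.0/16)


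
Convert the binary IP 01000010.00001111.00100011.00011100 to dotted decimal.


01000010 = 66
00001111 = 15
00100011 = 35
00011100 = 28
IP: 66.15.35.28


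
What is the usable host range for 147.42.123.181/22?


Network: 147.42.120.0
Broadcast: 147.42.123.255
First usable = network + 1
Last usable = broadcast - 1
Range: 147.42.120.1 to 147.42.123.254


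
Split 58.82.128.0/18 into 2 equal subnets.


New prefix = 18 + 1 = 19
Each subnet has 8192 addresses
  58.82.128.0/19
  58.82.160.0/19
Subnets: 58.82.128.0/19, 58.82.160.0/19


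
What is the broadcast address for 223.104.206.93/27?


Network: 223.104.206.64/27
Host bits = 5
Set all host bits to 1:
Broadcast: 223.104.206.95


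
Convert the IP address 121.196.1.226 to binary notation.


121 = 01111001
196 = 11000100
1 = 00000001
226 = 11100010
Binary: 01111001.11000100.00000001.11100010


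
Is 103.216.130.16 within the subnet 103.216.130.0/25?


Subnet network: 103.216.130.0
Test IP AND mask: 103.216.130.0
Yes, 103.216.130.16 is in 103.216.130.0/25


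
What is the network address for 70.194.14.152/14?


IP:   01000110.11000010.00001110.10011000
Mask: 11111111.11111100.00000000.00000000
AND operation:
Net:  01000110.11000000.00000000.00000000
Network: 70.192.0.0/14


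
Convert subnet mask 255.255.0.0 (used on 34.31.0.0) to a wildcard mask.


Subnet mask: 255.255.0.0
Wildcard = 255.255.255.255 - subnet mask
255 - 255 = 0
255 - 255 = 0
255 - 0 = 255
255 - 0 = 255
Wildcard: 0.0.255.255


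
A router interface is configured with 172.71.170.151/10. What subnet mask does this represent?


/10 means 10 network bits, 22 host bits
Binary: 11111111110000000000000000000000
Mask: 255.192.0.0


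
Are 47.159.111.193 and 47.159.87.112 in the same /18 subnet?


Mask: 255.255.192.0
47.159.111.193 AND mask = 47.159.64.0
47.159.87.112 AND mask = 47.159.64.0
Yes, same subnet (47.159.64.0)


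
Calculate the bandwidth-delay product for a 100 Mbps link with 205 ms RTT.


BDP = bandwidth * RTT
= 100 Mbps * 205 ms
= 100 * 1e6 * 205 / 1000 bits
= 20500000 bits
= 2562500 bytes
= 2502.4414 KB
BDP = 20500000 bits (2562500 bytes)


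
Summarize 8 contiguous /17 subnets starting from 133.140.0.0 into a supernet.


Original prefix: /17
Number of subnets: 8 = 2^3
New prefix = 17 - 3 = 14
Supernet: 133.140.0.0/14


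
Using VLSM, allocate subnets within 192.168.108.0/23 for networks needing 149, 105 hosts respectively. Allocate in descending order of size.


149 hosts -> /24 (254 usable): 192.168.108.0/24
105 hosts -> /25 (126 usable): 192.168.109.0/25
Allocation: 192.168.108.0/24 (149 hosts, 254 usable); 192.168.109.0/25 (105 hosts, 126 usable)


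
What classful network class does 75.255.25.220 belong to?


First octet: 75
Binary: 01001011
0xxxxxxx -> Class A (1-126)
Class A, default mask 255.0.0.0 (/8)


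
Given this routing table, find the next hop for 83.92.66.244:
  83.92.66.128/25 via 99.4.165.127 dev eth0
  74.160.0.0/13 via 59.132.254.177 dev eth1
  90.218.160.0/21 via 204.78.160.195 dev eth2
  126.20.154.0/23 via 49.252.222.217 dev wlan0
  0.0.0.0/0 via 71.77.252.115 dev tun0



Longest prefix match for 83.92.66.244:
  /25 83.92.66.128: MATCH
  /13 74.160.0.0: no
  /21 90.218.160.0: no
  /23 126.20.154.0: no
  /0 0.0.0.0: MATCH
Selected: next-hop 99.4.165.127 via eth0 (matched /25)


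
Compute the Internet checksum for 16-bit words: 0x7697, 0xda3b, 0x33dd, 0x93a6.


Sum all words (with carry folding):
+ 0x7697 = 0x7697
+ 0xda3b = 0x50d3
+ 0x33dd = 0x84b0
+ 0x93a6 = 0x1857
One's complement: ~0x1857
Checksum = 0xe7a8


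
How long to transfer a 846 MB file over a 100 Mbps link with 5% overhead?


Effective throughput = 100 * (1 - 5/100) = 95 Mbps
File size in Mb = 846 * 8 = 6768 Mb
Time = 6768 / 95
Time = 71.2421 seconds


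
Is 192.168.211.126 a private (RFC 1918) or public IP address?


RFC 1918 private ranges:
  10.0.0.0/8 (10.0.0.0 - 10.255.255.255)
  172.16.0.0/12 (172.16.0.0 - 172.31.255.255)
  192.168.0.0/16 (192.168.0.0 - 192.168.255.255)
Private (in 192.168.0.0/16)


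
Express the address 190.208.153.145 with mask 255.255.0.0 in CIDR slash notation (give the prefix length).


Binary: 11111111.11111111.00000000.00000000
Count leading 1s
Prefix: /16


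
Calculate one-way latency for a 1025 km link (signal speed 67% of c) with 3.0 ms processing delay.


Speed = 0.67 * 3e5 km/s = 201000 km/s
Propagation delay = 1025 / 201000 = 0.0051 s = 5.0995 ms
Processing delay = 3.0 ms
Total one-way latency = 8.0995 ms


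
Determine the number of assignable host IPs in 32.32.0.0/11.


Host bits = 32 - 11 = 21
Total addresses = 2^21 = 2097152
Usable = total - 2 (network and broadcast)
Usable hosts: 2097150


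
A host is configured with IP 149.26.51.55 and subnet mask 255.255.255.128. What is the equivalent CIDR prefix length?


Binary: 11111111.11111111.11111111.10000000
Count leading 1s
Prefix: /25


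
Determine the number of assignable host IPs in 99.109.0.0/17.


Host bits = 32 - 17 = 15
Total addresses = 2^15 = 32768
Usable = total - 2 (network and broadcast)
Usable hosts: 32766


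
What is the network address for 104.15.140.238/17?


IP:   01101000.00001111.10001100.11101110
Mask: 11111111.11111111.10000000.00000000
AND operation:
Net:  01101000.00001111.10000000.00000000
Network: 104.15.128.0/17


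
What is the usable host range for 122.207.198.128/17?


Network: 122.207.128.0
Broadcast: 122.207.255.255
First usable = network + 1
Last usable = broadcast - 1
Range: 122.207.128.1 to 122.207.255.254


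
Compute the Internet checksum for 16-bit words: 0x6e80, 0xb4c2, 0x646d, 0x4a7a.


Sum all words (with carry folding):
+ 0x6e80 = 0x6e80
+ 0xb4c2 = 0x2343
+ 0x646d = 0x87b0
+ 0x4a7a = 0xd22a
One's complement: ~0xd22a
Checksum = 0x2dd5


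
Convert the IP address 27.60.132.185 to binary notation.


27 = 00011011
60 = 00111100
132 = 10000100
185 = 10111001
Binary: 00011011.00111100.10000100.10111001


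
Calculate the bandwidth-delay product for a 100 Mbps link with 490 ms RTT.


BDP = bandwidth * RTT
= 100 Mbps * 490 ms
= 100 * 1e6 * 490 / 1000 bits
= 49000000 bits
= 6125000 bytes
= 5981.4453 KB
BDP = 49000000 bits (6125000 bytes)


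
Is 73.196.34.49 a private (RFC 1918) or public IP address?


RFC 1918 private ranges:
  10.0.0.0/8 (10.0.0.0 - 10.255.255.255)
  172.16.0.0/12 (172.16.0.0 - 172.31.255.255)
  192.168.0.0/16 (192.168.0.0 - 192.168.255.255)
Public (not in any RFC 1918 range)


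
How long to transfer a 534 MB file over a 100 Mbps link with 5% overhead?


Effective throughput = 100 * (1 - 5/100) = 95 Mbps
File size in Mb = 534 * 8 = 4272 Mb
Time = 4272 / 95
Time = 44.9684 seconds


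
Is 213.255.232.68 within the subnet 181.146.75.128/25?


Subnet network: 181.146.75.128
Test IP AND mask: 213.255.232.0
No, 213.255.232.68 is not in 181.146.75.128/25


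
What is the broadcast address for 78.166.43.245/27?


Network: 78.166.43.224/27
Host bits = 5
Set all host bits to 1:
Broadcast: 78.166.43.255


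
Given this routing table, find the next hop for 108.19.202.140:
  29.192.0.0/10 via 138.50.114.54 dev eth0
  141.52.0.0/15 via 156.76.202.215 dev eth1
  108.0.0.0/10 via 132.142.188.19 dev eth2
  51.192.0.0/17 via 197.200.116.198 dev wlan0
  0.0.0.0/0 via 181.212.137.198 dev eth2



Longest prefix match for 108.19.202.140:
  /10 29.192.0.0: no
  /15 141.52.0.0: no
  /10 108.0.0.0: MATCH
  /17 51.192.0.0: no
  /0 0.0.0.0: MATCH
Selected: next-hop 132.142.188.19 via eth2 (matched /10)


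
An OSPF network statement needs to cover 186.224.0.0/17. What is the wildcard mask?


Subnet mask: 255.255.128.0
Wildcard = 255.255.255.255 - subnet mask
255 - 255 = 0
255 - 255 = 0
255 - 128 = 127
255 - 0 = 255
Wildcard: 0.0.127.255


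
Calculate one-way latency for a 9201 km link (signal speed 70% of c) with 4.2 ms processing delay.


Speed = 0.7 * 3e5 km/s = 210000 km/s
Propagation delay = 9201 / 210000 = 0.0438 s = 43.8143 ms
Processing delay = 4.2 ms
Total one-way latency = 48.0143 ms


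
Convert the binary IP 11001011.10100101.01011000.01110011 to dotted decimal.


11001011 = 203
10100101 = 165
01011000 = 88
01110011 = 115
IP: 203.165.88.115


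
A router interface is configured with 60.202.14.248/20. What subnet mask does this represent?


/20 means 20 network bits, 12 host bits
Binary: 11111111111111111111000000000000
Mask: 255.255.240.0


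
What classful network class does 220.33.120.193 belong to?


First octet: 220
Binary: 11011100
110xxxxx -> Class C (192-223)
Class C, default mask 255.255.255.0 (/24)


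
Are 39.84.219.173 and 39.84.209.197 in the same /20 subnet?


Mask: 255.255.240.0
39.84.219.173 AND mask = 39.84.208.0
39.84.209.197 AND mask = 39.84.208.0
Yes, same subnet (39.84.208.0)


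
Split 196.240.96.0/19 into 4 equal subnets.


New prefix = 19 + 2 = 21
Each subnet has 2048 addresses
  196.240.96.0/21
  196.240.104.0/21
  196.240.112.0/21
  196.240.120.0/21
Subnets: 196.240.96.0/21, 196.240.104.0/21, 196.240.112.0/21, 196.240.120.0/21


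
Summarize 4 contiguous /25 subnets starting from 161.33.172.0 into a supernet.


Original prefix: /25
Number of subnets: 4 = 2^2
New prefix = 25 - 2 = 23
Supernet: 161.33.172.0/23


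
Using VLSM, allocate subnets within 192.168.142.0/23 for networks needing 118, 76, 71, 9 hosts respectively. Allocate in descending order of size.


118 hosts -> /25 (126 usable): 192.168.142.0/25
76 hosts -> /25 (126 usable): 192.168.142.128/25
71 hosts -> /25 (126 usable): 192.168.143.0/25
9 hosts -> /28 (14 usable): 192.168.143.128/28
Allocation: 192.168.142.0/25 (118 hosts, 126 usable); 192.168.142.128/25 (76 hosts, 126 usable); 192.168.143.0/25 (71 hosts, 126 usable); 192.168.143.128/28 (9 hosts, 14 usable)


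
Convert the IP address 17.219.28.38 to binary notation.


17 = 00010001
219 = 11011011
28 = 00011100
38 = 00100110
Binary: 00010001.11011011.00011100.00100110


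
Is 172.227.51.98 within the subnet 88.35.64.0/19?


Subnet network: 88.35.64.0
Test IP AND mask: 172.227.32.0
No, 172.227.51.98 is not in 88.35.64.0/19


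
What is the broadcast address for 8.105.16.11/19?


Network: 8.105.0.0/19
Host bits = 13
Set all host bits to 1:
Broadcast: 8.105.31.255


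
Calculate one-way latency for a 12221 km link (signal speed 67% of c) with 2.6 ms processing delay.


Speed = 0.67 * 3e5 km/s = 201000 km/s
Propagation delay = 12221 / 201000 = 0.0608 s = 60.801 ms
Processing delay = 2.6 ms
Total one-way latency = 63.401 ms


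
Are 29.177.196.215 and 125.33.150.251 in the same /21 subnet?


Mask: 255.255.248.0
29.177.196.215 AND mask = 29.177.192.0
125.33.150.251 AND mask = 125.33.144.0
No, different subnets (29.177.192.0 vs 125.33.144.0)


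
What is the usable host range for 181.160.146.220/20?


Network: 181.160.144.0
Broadcast: 181.160.159.255
First usable = network + 1
Last usable = broadcast - 1
Range: 181.160.144.1 to 181.160.159.254


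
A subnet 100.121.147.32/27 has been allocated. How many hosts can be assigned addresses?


Host bits = 32 - 27 = 5
Total addresses = 2^5 = 32
Usable = total - 2 (network and broadcast)
Usable hosts: 30


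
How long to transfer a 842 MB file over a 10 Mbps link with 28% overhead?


Effective throughput = 10 * (1 - 28/100) = 7.2 Mbps
File size in Mb = 842 * 8 = 6736 Mb
Time = 6736 / 7.2
Time = 935.5556 seconds


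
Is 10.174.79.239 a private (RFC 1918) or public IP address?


RFC 1918 private ranges:
  10.0.0.0/8 (10.0.0.0 - 10.255.255.255)
  172.16.0.0/12 (172.16.0.0 - 172.31.255.255)
  192.168.0.0/16 (192.168.0.0 - 192.168.255.255)
Private (in 10.0.0.0/8)


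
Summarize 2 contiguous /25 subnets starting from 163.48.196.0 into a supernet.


Original prefix: /25
Number of subnets: 2 = 2^1
New prefix = 25 - 1 = 24
Supernet: 163.48.196.0/24


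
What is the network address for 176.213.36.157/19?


IP:   10110000.11010101.00100100.10011101
Mask: 11111111.11111111.11100000.00000000
AND operation:
Net:  10110000.11010101.00100000.00000000
Network: 176.213.32.0/19


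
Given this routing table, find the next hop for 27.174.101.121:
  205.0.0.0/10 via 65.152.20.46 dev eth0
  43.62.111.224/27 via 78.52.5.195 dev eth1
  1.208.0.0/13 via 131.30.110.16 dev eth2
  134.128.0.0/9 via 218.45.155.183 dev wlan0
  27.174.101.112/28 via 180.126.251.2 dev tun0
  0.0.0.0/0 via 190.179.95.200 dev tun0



Longest prefix match for 27.174.101.121:
  /10 205.0.0.0: no
  /27 43.62.111.224: no
  /13 1.208.0.0: no
  /9 134.128.0.0: no
  /28 27.174.101.112: MATCH
  /0 0.0.0.0: MATCH
Selected: next-hop 180.126.251.2 via tun0 (matched /28)
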